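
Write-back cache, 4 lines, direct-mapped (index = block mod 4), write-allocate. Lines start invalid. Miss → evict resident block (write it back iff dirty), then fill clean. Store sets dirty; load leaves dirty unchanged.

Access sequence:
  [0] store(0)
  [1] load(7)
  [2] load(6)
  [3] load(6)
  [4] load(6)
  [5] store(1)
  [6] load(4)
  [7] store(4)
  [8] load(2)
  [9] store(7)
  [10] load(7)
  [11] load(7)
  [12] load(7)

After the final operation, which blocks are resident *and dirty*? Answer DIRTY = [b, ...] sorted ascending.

DIRTY = [1, 4, 7]

0: W B0 → L0 miss [D]
1: R B7 → L3 miss [-]
2: R B6 → L2 miss [-]
3: R B6 → L2 hit [-]
4: R B6 → L2 hit [-]
5: W B1 → L1 miss [D]
6: R B4 → L0 miss wb→B0 [-]
7: W B4 → L0 hit [D]
8: R B2 → L2 miss [-]
9: W B7 → L3 hit [D]
10: R B7 → L3 hit [D]
11: R B7 → L3 hit [D]
12: R B7 → L3 hit [D]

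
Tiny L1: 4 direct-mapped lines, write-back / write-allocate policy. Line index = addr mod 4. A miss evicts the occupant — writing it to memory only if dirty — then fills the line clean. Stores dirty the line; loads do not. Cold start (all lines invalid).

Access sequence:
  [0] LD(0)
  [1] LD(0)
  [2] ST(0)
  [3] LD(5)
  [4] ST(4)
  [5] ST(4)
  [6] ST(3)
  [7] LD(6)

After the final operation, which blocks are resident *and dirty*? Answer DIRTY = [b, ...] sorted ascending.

  0 | R B0 → L0 miss [-]
  1 | R B0 → L0 hit [-]
  2 | W B0 → L0 hit [D]
  3 | R B5 → L1 miss [-]
  4 | W B4 → L0 miss wb→B0 [D]
  5 | W B4 → L0 hit [D]
  6 | W B3 → L3 miss [D]
  7 | R B6 → L2 miss [-]

DIRTY = [3, 4]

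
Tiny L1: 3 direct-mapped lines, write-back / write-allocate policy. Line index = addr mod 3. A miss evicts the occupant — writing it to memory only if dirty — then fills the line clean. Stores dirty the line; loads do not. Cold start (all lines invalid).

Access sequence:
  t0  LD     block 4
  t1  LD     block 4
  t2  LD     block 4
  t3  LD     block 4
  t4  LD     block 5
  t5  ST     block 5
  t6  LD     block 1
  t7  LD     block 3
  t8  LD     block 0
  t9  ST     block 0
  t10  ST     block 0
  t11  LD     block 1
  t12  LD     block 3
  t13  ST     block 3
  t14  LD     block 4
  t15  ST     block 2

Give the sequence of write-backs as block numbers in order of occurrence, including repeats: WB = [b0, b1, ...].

0: R B4 → L1 miss [-]
1: R B4 → L1 hit [-]
2: R B4 → L1 hit [-]
3: R B4 → L1 hit [-]
4: R B5 → L2 miss [-]
5: W B5 → L2 hit [D]
6: R B1 → L1 miss [-]
7: R B3 → L0 miss [-]
8: R B0 → L0 miss [-]
9: W B0 → L0 hit [D]
10: W B0 → L0 hit [D]
11: R B1 → L1 hit [-]
12: R B3 → L0 miss wb→B0 [-]
13: W B3 → L0 hit [D]
14: R B4 → L1 miss [-]
15: W B2 → L2 miss wb→B5 [D]

WB = [0, 5]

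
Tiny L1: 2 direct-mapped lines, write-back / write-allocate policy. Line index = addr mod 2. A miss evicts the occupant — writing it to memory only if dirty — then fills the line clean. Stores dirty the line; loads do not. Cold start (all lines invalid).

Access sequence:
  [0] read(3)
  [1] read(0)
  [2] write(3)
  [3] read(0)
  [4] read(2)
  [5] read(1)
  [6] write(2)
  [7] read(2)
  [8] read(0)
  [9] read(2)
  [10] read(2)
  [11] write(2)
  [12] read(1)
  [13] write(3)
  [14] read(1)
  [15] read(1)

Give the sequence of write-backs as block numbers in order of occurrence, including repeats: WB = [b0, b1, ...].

  0 | R B3 → L1 miss [-]
  1 | R B0 → L0 miss [-]
  2 | W B3 → L1 hit [D]
  3 | R B0 → L0 hit [-]
  4 | R B2 → L0 miss [-]
  5 | R B1 → L1 miss wb→B3 [-]
  6 | W B2 → L0 hit [D]
  7 | R B2 → L0 hit [D]
  8 | R B0 → L0 miss wb→B2 [-]
  9 | R B2 → L0 miss [-]
  10 | R B2 → L0 hit [-]
  11 | W B2 → L0 hit [D]
  12 | R B1 → L1 hit [-]
  13 | W B3 → L1 miss [D]
  14 | R B1 → L1 miss wb→B3 [-]
  15 | R B1 → L1 hit [-]

WB = [3, 2, 3]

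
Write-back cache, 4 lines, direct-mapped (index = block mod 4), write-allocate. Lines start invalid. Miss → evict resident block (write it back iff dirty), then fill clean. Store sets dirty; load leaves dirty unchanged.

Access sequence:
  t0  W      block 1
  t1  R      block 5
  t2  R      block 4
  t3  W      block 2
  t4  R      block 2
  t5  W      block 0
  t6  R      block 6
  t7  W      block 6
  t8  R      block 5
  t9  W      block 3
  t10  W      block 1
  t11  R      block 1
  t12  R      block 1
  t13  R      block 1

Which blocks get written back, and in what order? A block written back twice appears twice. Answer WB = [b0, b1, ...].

0: W B1 → L1 miss [D]
1: R B5 → L1 miss wb→B1 [-]
2: R B4 → L0 miss [-]
3: W B2 → L2 miss [D]
4: R B2 → L2 hit [D]
5: W B0 → L0 miss [D]
6: R B6 → L2 miss wb→B2 [-]
7: W B6 → L2 hit [D]
8: R B5 → L1 hit [-]
9: W B3 → L3 miss [D]
10: W B1 → L1 miss [D]
11: R B1 → L1 hit [D]
12: R B1 → L1 hit [D]
13: R B1 → L1 hit [D]

WB = [1, 2]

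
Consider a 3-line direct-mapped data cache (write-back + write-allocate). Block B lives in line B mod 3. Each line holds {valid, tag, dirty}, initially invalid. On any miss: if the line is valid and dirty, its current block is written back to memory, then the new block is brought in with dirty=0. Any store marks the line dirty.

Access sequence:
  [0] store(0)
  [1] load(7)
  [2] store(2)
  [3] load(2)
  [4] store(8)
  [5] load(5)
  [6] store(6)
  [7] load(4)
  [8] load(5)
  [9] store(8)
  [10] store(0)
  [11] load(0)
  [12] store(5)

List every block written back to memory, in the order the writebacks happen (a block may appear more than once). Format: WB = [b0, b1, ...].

WB = [2, 8, 0, 6, 8]

0: W B0 → L0 miss [D]
1: R B7 → L1 miss [-]
2: W B2 → L2 miss [D]
3: R B2 → L2 hit [D]
4: W B8 → L2 miss wb→B2 [D]
5: R B5 → L2 miss wb→B8 [-]
6: W B6 → L0 miss wb→B0 [D]
7: R B4 → L1 miss [-]
8: R B5 → L2 hit [-]
9: W B8 → L2 miss [D]
10: W B0 → L0 miss wb→B6 [D]
11: R B0 → L0 hit [D]
12: W B5 → L2 miss wb→B8 [D]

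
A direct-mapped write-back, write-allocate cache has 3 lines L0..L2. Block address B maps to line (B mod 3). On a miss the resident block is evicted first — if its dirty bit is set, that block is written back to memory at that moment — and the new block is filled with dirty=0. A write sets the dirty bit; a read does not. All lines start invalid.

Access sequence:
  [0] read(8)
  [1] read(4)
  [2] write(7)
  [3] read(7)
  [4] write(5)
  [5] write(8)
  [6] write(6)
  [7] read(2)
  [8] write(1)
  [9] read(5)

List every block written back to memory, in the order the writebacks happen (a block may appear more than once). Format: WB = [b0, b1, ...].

WB = [5, 8, 7]

0: R B8 → L2 miss [-]
1: R B4 → L1 miss [-]
2: W B7 → L1 miss [D]
3: R B7 → L1 hit [D]
4: W B5 → L2 miss [D]
5: W B8 → L2 miss wb→B5 [D]
6: W B6 → L0 miss [D]
7: R B2 → L2 miss wb→B8 [-]
8: W B1 → L1 miss wb→B7 [D]
9: R B5 → L2 miss [-]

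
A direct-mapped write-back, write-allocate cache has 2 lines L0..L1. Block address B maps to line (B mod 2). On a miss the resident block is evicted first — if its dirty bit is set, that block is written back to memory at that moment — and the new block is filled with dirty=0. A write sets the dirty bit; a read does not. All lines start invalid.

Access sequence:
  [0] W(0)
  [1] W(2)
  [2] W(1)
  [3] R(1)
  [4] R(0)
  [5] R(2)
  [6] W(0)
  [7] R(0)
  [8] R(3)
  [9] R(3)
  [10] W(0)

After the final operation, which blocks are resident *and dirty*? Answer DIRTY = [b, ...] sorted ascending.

0: W B0 -> L0 miss  d=D]
1: W B2 -> L0 miss wb->B0  d=D]
2: W B1 -> L1 miss  d=D]
3: R B1 -> L1 hit  d=D]
4: R B0 -> L0 miss wb->B2  d=-]
5: R B2 -> L0 miss  d=-]
6: W B0 -> L0 miss  d=D]
7: R B0 -> L0 hit  d=D]
8: R B3 -> L1 miss wb->B1  d=-]
9: R B3 -> L1 hit  d=-]
10: W B0 -> L0 hit  d=D]

DIRTY = [0]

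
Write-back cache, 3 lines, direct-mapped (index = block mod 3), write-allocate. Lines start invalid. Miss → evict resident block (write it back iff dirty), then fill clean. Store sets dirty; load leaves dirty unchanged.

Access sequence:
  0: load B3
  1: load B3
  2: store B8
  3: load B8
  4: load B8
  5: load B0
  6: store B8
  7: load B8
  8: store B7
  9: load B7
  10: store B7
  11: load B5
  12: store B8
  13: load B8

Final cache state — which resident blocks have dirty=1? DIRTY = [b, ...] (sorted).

0: R B3 -> L0 miss  d=-]
1: R B3 -> L0 hit  d=-]
2: W B8 -> L2 miss  d=D]
3: R B8 -> L2 hit  d=D]
4: R B8 -> L2 hit  d=D]
5: R B0 -> L0 miss  d=-]
6: W B8 -> L2 hit  d=D]
7: R B8 -> L2 hit  d=D]
8: W B7 -> L1 miss  d=D]
9: R B7 -> L1 hit  d=D]
10: W B7 -> L1 hit  d=D]
11: R B5 -> L2 miss wb->B8  d=-]
12: W B8 -> L2 miss  d=D]
13: R B8 -> L2 hit  d=D]

DIRTY = [7, 8]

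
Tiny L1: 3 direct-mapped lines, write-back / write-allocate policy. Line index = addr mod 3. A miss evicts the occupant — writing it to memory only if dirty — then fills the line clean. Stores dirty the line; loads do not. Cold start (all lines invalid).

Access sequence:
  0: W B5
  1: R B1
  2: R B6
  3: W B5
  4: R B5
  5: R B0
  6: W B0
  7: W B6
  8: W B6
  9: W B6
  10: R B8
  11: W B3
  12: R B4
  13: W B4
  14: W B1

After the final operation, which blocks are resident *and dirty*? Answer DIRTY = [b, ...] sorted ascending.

DIRTY = [1, 3]

0: W B5 -> L2 miss  d=D]
1: R B1 -> L1 miss  d=-]
2: R B6 -> L0 miss  d=-]
3: W B5 -> L2 hit  d=D]
4: R B5 -> L2 hit  d=D]
5: R B0 -> L0 miss  d=-]
6: W B0 -> L0 hit  d=D]
7: W B6 -> L0 miss wb->B0  d=D]
8: W B6 -> L0 hit  d=D]
9: W B6 -> L0 hit  d=D]
10: R B8 -> L2 miss wb->B5  d=-]
11: W B3 -> L0 miss wb->B6  d=D]
12: R B4 -> L1 miss  d=-]
13: W B4 -> L1 hit  d=D]
14: W B1 -> L1 miss wb->B4  d=D]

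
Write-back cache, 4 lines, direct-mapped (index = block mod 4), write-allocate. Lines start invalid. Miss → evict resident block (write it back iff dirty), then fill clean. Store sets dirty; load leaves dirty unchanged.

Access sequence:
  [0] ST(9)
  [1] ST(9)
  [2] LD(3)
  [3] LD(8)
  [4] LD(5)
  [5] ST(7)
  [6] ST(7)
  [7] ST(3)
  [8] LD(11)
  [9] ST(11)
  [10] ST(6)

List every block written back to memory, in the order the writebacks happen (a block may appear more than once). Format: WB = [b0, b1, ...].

WB = [9, 7, 3]

  0 | W B9 → L1 miss [D]
  1 | W B9 → L1 hit [D]
  2 | R B3 → L3 miss [-]
  3 | R B8 → L0 miss [-]
  4 | R B5 → L1 miss wb→B9 [-]
  5 | W B7 → L3 miss [D]
  6 | W B7 → L3 hit [D]
  7 | W B3 → L3 miss wb→B7 [D]
  8 | R B11 → L3 miss wb→B3 [-]
  9 | W B11 → L3 hit [D]
  10 | W B6 → L2 miss [D]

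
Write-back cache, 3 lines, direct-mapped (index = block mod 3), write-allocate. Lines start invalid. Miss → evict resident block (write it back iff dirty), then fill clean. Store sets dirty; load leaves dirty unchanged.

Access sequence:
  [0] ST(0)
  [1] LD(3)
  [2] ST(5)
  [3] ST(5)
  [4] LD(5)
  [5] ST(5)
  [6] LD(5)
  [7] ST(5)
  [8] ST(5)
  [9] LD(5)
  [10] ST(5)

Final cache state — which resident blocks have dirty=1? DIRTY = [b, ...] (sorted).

  0 | W B0 → L0 miss [D]
  1 | R B3 → L0 miss wb→B0 [-]
  2 | W B5 → L2 miss [D]
  3 | W B5 → L2 hit [D]
  4 | R B5 → L2 hit [D]
  5 | W B5 → L2 hit [D]
  6 | R B5 → L2 hit [D]
  7 | W B5 → L2 hit [D]
  8 | W B5 → L2 hit [D]
  9 | R B5 → L2 hit [D]
  10 | W B5 → L2 hit [D]

DIRTY = [5]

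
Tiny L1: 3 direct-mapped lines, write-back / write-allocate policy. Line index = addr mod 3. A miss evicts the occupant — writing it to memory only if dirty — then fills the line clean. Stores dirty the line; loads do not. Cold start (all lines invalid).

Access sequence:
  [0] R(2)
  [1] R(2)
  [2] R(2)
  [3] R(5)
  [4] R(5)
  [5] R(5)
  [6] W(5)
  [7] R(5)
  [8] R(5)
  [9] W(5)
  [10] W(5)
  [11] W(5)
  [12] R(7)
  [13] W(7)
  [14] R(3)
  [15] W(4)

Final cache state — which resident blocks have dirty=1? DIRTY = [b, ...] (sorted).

0: R B2 -> L2 miss  d=-]
1: R B2 -> L2 hit  d=-]
2: R B2 -> L2 hit  d=-]
3: R B5 -> L2 miss  d=-]
4: R B5 -> L2 hit  d=-]
5: R B5 -> L2 hit  d=-]
6: W B5 -> L2 hit  d=D]
7: R B5 -> L2 hit  d=D]
8: R B5 -> L2 hit  d=D]
9: W B5 -> L2 hit  d=D]
10: W B5 -> L2 hit  d=D]
11: W B5 -> L2 hit  d=D]
12: R B7 -> L1 miss  d=-]
13: W B7 -> L1 hit  d=D]
14: R B3 -> L0 miss  d=-]
15: W B4 -> L1 miss wb->B7  d=D]

DIRTY = [4, 5]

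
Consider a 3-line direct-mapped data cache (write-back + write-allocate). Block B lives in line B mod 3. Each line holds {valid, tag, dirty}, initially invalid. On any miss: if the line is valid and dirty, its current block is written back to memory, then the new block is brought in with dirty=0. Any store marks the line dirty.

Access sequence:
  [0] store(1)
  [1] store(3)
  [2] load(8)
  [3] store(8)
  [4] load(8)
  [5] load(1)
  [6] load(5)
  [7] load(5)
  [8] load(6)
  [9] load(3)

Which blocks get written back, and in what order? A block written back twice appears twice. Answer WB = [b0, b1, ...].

WB = [8, 3]

0: W B1 -> L1 miss  d=D]
1: W B3 -> L0 miss  d=D]
2: R B8 -> L2 miss  d=-]
3: W B8 -> L2 hit  d=D]
4: R B8 -> L2 hit  d=D]
5: R B1 -> L1 hit  d=D]
6: R B5 -> L2 miss wb->B8  d=-]
7: R B5 -> L2 hit  d=-]
8: R B6 -> L0 miss wb->B3  d=-]
9: R B3 -> L0 miss  d=-]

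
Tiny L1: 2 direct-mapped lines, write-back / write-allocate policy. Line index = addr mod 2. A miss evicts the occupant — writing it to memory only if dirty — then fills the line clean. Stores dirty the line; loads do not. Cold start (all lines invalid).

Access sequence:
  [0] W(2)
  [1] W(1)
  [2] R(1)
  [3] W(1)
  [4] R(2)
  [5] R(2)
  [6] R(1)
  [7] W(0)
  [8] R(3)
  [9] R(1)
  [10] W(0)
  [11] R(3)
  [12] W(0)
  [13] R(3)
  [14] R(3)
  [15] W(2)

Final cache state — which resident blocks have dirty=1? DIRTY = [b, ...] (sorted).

0: W B2 -> L0 miss  d=D]
1: W B1 -> L1 miss  d=D]
2: R B1 -> L1 hit  d=D]
3: W B1 -> L1 hit  d=D]
4: R B2 -> L0 hit  d=D]
5: R B2 -> L0 hit  d=D]
6: R B1 -> L1 hit  d=D]
7: W B0 -> L0 miss wb->B2  d=D]
8: R B3 -> L1 miss wb->B1  d=-]
9: R B1 -> L1 miss  d=-]
10: W B0 -> L0 hit  d=D]
11: R B3 -> L1 miss  d=-]
12: W B0 -> L0 hit  d=D]
13: R B3 -> L1 hit  d=-]
14: R B3 -> L1 hit  d=-]
15: W B2 -> L0 miss wb->B0  d=D]

DIRTY = [2]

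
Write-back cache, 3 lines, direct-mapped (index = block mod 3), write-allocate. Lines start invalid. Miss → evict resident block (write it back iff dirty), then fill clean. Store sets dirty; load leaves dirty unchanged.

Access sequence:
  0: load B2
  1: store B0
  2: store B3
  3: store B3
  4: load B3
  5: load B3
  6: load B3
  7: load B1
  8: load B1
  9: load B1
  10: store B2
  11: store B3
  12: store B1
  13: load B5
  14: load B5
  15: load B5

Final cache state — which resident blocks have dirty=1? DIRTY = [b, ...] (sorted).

DIRTY = [1, 3]

0: R B2 → L2 miss [-]
1: W B0 → L0 miss [D]
2: W B3 → L0 miss wb→B0 [D]
3: W B3 → L0 hit [D]
4: R B3 → L0 hit [D]
5: R B3 → L0 hit [D]
6: R B3 → L0 hit [D]
7: R B1 → L1 miss [-]
8: R B1 → L1 hit [-]
9: R B1 → L1 hit [-]
10: W B2 → L2 hit [D]
11: W B3 → L0 hit [D]
12: W B1 → L1 hit [D]
13: R B5 → L2 miss wb→B2 [-]
14: R B5 → L2 hit [-]
15: R B5 → L2 hit [-]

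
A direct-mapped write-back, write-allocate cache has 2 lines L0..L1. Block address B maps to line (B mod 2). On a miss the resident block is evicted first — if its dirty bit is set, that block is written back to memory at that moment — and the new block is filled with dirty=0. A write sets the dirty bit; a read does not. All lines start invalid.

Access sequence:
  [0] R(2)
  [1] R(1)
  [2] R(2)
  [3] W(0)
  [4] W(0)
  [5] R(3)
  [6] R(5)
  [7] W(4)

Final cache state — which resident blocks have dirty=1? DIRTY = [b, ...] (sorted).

0: R B2 -> L0 miss  d=-]
1: R B1 -> L1 miss  d=-]
2: R B2 -> L0 hit  d=-]
3: W B0 -> L0 miss  d=D]
4: W B0 -> L0 hit  d=D]
5: R B3 -> L1 miss  d=-]
6: R B5 -> L1 miss  d=-]
7: W B4 -> L0 miss wb->B0  d=D]

DIRTY = [4]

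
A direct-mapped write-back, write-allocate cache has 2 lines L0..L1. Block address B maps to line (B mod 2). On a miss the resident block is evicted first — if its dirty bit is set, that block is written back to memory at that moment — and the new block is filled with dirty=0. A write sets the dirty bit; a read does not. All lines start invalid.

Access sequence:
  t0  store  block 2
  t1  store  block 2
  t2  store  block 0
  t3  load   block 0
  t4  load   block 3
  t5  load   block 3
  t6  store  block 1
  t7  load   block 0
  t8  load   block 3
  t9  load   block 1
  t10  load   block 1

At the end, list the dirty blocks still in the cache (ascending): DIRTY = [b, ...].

0: W B2 → L0 miss [D]
1: W B2 → L0 hit [D]
2: W B0 → L0 miss wb→B2 [D]
3: R B0 → L0 hit [D]
4: R B3 → L1 miss [-]
5: R B3 → L1 hit [-]
6: W B1 → L1 miss [D]
7: R B0 → L0 hit [D]
8: R B3 → L1 miss wb→B1 [-]
9: R B1 → L1 miss [-]
10: R B1 → L1 hit [-]

DIRTY = [0]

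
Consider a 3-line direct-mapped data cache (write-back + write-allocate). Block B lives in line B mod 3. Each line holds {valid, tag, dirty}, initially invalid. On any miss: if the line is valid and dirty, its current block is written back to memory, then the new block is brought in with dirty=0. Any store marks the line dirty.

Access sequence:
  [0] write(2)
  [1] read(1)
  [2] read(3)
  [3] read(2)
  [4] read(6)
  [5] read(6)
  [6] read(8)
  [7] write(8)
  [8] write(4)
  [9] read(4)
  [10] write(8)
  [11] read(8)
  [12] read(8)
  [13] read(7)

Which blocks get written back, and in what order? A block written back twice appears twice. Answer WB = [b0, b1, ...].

  0 | W B2 → L2 miss [D]
  1 | R B1 → L1 miss [-]
  2 | R B3 → L0 miss [-]
  3 | R B2 → L2 hit [D]
  4 | R B6 → L0 miss [-]
  5 | R B6 → L0 hit [-]
  6 | R B8 → L2 miss wb→B2 [-]
  7 | W B8 → L2 hit [D]
  8 | W B4 → L1 miss [D]
  9 | R B4 → L1 hit [D]
  10 | W B8 → L2 hit [D]
  11 | R B8 → L2 hit [D]
  12 | R B8 → L2 hit [D]
  13 | R B7 → L1 miss wb→B4 [-]

WB = [2, 4]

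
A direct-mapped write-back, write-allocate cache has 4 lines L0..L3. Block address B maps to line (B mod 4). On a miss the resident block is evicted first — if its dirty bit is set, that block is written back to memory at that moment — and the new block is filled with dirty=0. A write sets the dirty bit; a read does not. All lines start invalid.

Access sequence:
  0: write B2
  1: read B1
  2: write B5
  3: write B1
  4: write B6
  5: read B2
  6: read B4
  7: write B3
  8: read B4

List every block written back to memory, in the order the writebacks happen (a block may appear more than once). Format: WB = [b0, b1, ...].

  0 | W B2 → L2 miss [D]
  1 | R B1 → L1 miss [-]
  2 | W B5 → L1 miss [D]
  3 | W B1 → L1 miss wb→B5 [D]
  4 | W B6 → L2 miss wb→B2 [D]
  5 | R B2 → L2 miss wb→B6 [-]
  6 | R B4 → L0 miss [-]
  7 | W B3 → L3 miss [D]
  8 | R B4 → L0 hit [-]

WB = [5, 2, 6]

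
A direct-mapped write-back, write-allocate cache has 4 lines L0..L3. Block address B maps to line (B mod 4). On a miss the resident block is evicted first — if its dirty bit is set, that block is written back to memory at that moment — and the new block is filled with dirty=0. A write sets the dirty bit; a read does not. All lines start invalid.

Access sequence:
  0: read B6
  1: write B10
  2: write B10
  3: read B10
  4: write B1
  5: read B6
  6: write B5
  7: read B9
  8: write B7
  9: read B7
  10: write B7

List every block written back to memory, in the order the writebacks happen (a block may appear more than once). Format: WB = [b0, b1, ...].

WB = [10, 1, 5]

0: R B6 → L2 miss [-]
1: W B10 → L2 miss [D]
2: W B10 → L2 hit [D]
3: R B10 → L2 hit [D]
4: W B1 → L1 miss [D]
5: R B6 → L2 miss wb→B10 [-]
6: W B5 → L1 miss wb→B1 [D]
7: R B9 → L1 miss wb→B5 [-]
8: W B7 → L3 miss [D]
9: R B7 → L3 hit [D]
10: W B7 → L3 hit [D]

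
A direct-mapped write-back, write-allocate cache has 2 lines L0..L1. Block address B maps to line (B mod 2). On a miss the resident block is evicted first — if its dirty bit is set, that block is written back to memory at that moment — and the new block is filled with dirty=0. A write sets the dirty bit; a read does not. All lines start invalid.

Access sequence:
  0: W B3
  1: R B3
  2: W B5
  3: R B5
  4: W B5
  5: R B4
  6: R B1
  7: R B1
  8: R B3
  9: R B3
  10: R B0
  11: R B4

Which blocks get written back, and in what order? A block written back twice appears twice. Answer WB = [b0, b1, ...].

WB = [3, 5]

0: W B3 -> L1 miss  d=D]
1: R B3 -> L1 hit  d=D]
2: W B5 -> L1 miss wb->B3  d=D]
3: R B5 -> L1 hit  d=D]
4: W B5 -> L1 hit  d=D]
5: R B4 -> L0 miss  d=-]
6: R B1 -> L1 miss wb->B5  d=-]
7: R B1 -> L1 hit  d=-]
8: R B3 -> L1 miss  d=-]
9: R B3 -> L1 hit  d=-]
10: R B0 -> L0 miss  d=-]
11: R B4 -> L0 miss  d=-]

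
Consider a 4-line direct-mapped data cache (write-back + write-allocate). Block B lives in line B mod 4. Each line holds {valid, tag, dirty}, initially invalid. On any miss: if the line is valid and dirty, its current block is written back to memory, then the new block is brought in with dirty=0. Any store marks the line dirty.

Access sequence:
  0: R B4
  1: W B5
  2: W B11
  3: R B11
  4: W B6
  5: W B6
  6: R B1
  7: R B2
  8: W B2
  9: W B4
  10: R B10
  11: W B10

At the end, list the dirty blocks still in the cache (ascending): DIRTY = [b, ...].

DIRTY = [4, 10, 11]

0: R B4 → L0 miss [-]
1: W B5 → L1 miss [D]
2: W B11 → L3 miss [D]
3: R B11 → L3 hit [D]
4: W B6 → L2 miss [D]
5: W B6 → L2 hit [D]
6: R B1 → L1 miss wb→B5 [-]
7: R B2 → L2 miss wb→B6 [-]
8: W B2 → L2 hit [D]
9: W B4 → L0 hit [D]
10: R B10 → L2 miss wb→B2 [-]
11: W B10 → L2 hit [D]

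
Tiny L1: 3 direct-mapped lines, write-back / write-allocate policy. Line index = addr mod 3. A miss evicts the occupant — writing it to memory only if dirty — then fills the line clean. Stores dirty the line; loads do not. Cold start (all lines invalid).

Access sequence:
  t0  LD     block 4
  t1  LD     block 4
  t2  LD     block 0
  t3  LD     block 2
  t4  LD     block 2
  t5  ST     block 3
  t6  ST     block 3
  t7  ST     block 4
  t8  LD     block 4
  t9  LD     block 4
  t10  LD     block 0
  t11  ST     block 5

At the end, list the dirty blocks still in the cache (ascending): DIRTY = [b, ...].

DIRTY = [4, 5]

0: R B4 → L1 miss [-]
1: R B4 → L1 hit [-]
2: R B0 → L0 miss [-]
3: R B2 → L2 miss [-]
4: R B2 → L2 hit [-]
5: W B3 → L0 miss [D]
6: W B3 → L0 hit [D]
7: W B4 → L1 hit [D]
8: R B4 → L1 hit [D]
9: R B4 → L1 hit [D]
10: R B0 → L0 miss wb→B3 [-]
11: W B5 → L2 miss [D]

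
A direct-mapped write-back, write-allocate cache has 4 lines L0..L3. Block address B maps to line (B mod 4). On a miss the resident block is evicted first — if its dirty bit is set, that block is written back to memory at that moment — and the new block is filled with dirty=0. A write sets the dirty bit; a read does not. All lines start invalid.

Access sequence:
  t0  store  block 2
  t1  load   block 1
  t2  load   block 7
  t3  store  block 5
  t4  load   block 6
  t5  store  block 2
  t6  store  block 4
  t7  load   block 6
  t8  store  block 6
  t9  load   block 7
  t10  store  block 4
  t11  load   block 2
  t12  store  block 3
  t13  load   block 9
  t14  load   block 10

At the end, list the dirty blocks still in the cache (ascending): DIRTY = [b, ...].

DIRTY = [3, 4]

0: W B2 → L2 miss [D]
1: R B1 → L1 miss [-]
2: R B7 → L3 miss [-]
3: W B5 → L1 miss [D]
4: R B6 → L2 miss wb→B2 [-]
5: W B2 → L2 miss [D]
6: W B4 → L0 miss [D]
7: R B6 → L2 miss wb→B2 [-]
8: W B6 → L2 hit [D]
9: R B7 → L3 hit [-]
10: W B4 → L0 hit [D]
11: R B2 → L2 miss wb→B6 [-]
12: W B3 → L3 miss [D]
13: R B9 → L1 miss wb→B5 [-]
14: R B10 → L2 miss [-]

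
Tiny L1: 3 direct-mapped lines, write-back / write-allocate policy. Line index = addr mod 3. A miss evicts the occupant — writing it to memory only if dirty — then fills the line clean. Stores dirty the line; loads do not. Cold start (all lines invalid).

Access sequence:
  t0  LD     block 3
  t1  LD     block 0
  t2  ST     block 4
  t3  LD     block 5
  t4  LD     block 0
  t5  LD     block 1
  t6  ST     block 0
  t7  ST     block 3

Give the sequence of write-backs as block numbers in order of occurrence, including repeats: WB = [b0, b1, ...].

WB = [4, 0]

  0 | R B3 → L0 miss [-]
  1 | R B0 → L0 miss [-]
  2 | W B4 → L1 miss [D]
  3 | R B5 → L2 miss [-]
  4 | R B0 → L0 hit [-]
  5 | R B1 → L1 miss wb→B4 [-]
  6 | W B0 → L0 hit [D]
  7 | W B3 → L0 miss wb→B0 [D]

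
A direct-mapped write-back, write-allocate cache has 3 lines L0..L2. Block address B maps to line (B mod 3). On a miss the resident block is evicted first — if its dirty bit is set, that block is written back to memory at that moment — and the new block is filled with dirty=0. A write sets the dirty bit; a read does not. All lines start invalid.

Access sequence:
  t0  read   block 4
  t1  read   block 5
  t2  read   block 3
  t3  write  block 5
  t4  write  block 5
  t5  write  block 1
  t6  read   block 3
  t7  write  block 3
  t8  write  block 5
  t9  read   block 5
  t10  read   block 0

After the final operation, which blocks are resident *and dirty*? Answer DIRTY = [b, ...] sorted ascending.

DIRTY = [1, 5]

0: R B4 → L1 miss [-]
1: R B5 → L2 miss [-]
2: R B3 → L0 miss [-]
3: W B5 → L2 hit [D]
4: W B5 → L2 hit [D]
5: W B1 → L1 miss [D]
6: R B3 → L0 hit [-]
7: W B3 → L0 hit [D]
8: W B5 → L2 hit [D]
9: R B5 → L2 hit [D]
10: R B0 → L0 miss wb→B3 [-]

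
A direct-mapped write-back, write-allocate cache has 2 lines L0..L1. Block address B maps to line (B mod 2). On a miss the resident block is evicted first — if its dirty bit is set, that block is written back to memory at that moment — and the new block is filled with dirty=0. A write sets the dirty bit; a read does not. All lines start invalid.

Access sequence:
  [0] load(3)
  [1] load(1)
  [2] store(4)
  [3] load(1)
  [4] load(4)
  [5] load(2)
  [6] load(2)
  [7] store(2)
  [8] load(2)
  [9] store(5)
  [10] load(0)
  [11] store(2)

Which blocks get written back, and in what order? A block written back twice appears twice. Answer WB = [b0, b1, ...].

0: R B3 -> L1 miss  d=-]
1: R B1 -> L1 miss  d=-]
2: W B4 -> L0 miss  d=D]
3: R B1 -> L1 hit  d=-]
4: R B4 -> L0 hit  d=D]
5: R B2 -> L0 miss wb->B4  d=-]
6: R B2 -> L0 hit  d=-]
7: W B2 -> L0 hit  d=D]
8: R B2 -> L0 hit  d=D]
9: W B5 -> L1 miss  d=D]
10: R B0 -> L0 miss wb->B2  d=-]
11: W B2 -> L0 miss  d=D]

WB = [4, 2]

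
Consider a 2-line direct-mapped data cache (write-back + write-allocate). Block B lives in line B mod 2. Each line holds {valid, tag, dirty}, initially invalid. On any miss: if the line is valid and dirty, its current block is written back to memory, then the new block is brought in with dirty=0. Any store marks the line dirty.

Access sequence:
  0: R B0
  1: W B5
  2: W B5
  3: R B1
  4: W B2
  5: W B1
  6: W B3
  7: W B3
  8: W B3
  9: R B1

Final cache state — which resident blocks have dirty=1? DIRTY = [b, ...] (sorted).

DIRTY = [2]

0: R B0 -> L0 miss  d=-]
1: W B5 -> L1 miss  d=D]
2: W B5 -> L1 hit  d=D]
3: R B1 -> L1 miss wb->B5  d=-]
4: W B2 -> L0 miss  d=D]
5: W B1 -> L1 hit  d=D]
6: W B3 -> L1 miss wb->B1  d=D]
7: W B3 -> L1 hit  d=D]
8: W B3 -> L1 hit  d=D]
9: R B1 -> L1 miss wb->B3  d=-]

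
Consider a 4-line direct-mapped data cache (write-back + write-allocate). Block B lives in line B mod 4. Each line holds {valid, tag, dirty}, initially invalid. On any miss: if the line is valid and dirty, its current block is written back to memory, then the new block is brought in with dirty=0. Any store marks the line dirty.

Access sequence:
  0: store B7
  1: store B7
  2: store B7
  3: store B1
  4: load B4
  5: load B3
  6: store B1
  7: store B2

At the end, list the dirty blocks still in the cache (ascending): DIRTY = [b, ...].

DIRTY = [1, 2]

0: W B7 → L3 miss [D]
1: W B7 → L3 hit [D]
2: W B7 → L3 hit [D]
3: W B1 → L1 miss [D]
4: R B4 → L0 miss [-]
5: R B3 → L3 miss wb→B7 [-]
6: W B1 → L1 hit [D]
7: W B2 → L2 miss [D]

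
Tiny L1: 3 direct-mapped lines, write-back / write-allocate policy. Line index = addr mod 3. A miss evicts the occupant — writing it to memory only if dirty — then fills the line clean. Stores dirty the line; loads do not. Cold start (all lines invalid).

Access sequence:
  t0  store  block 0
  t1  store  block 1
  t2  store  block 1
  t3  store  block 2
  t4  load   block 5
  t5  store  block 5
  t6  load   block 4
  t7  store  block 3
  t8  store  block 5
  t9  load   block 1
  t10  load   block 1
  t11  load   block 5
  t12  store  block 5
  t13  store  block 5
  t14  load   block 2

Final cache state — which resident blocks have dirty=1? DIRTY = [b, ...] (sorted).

0: W B0 -> L0 miss  d=D]
1: W B1 -> L1 miss  d=D]
2: W B1 -> L1 hit  d=D]
3: W B2 -> L2 miss  d=D]
4: R B5 -> L2 miss wb->B2  d=-]
5: W B5 -> L2 hit  d=D]
6: R B4 -> L1 miss wb->B1  d=-]
7: W B3 -> L0 miss wb->B0  d=D]
8: W B5 -> L2 hit  d=D]
9: R B1 -> L1 miss  d=-]
10: R B1 -> L1 hit  d=-]
11: R B5 -> L2 hit  d=D]
12: W B5 -> L2 hit  d=D]
13: W B5 -> L2 hit  d=D]
14: R B2 -> L2 miss wb->B5  d=-]

DIRTY = [3]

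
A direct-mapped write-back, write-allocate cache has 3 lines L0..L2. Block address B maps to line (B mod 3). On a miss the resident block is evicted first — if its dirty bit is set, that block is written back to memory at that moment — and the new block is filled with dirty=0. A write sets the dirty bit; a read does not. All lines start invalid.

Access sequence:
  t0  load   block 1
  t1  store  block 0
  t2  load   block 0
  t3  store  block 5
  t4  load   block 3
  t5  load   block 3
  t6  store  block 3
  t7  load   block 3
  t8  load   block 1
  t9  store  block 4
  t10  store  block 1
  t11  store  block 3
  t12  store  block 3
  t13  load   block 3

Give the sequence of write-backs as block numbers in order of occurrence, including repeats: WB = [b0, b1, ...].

0: R B1 -> L1 miss  d=-]
1: W B0 -> L0 miss  d=D]
2: R B0 -> L0 hit  d=D]
3: W B5 -> L2 miss  d=D]
4: R B3 -> L0 miss wb->B0  d=-]
5: R B3 -> L0 hit  d=-]
6: W B3 -> L0 hit  d=D]
7: R B3 -> L0 hit  d=D]
8: R B1 -> L1 hit  d=-]
9: W B4 -> L1 miss  d=D]
10: W B1 -> L1 miss wb->B4  d=D]
11: W B3 -> L0 hit  d=D]
12: W B3 -> L0 hit  d=D]
13: R B3 -> L0 hit  d=D]

WB = [0, 4]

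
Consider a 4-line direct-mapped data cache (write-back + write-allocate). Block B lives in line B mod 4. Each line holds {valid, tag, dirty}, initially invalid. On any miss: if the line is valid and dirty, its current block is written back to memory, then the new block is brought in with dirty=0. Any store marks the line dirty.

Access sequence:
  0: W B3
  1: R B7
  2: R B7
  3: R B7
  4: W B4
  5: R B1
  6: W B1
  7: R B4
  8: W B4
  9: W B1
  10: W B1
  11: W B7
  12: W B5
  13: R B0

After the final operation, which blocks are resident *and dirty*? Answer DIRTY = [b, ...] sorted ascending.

0: W B3 → L3 miss [D]
1: R B7 → L3 miss wb→B3 [-]
2: R B7 → L3 hit [-]
3: R B7 → L3 hit [-]
4: W B4 → L0 miss [D]
5: R B1 → L1 miss [-]
6: W B1 → L1 hit [D]
7: R B4 → L0 hit [D]
8: W B4 → L0 hit [D]
9: W B1 → L1 hit [D]
10: W B1 → L1 hit [D]
11: W B7 → L3 hit [D]
12: W B5 → L1 miss wb→B1 [D]
13: R B0 → L0 miss wb→B4 [-]

DIRTY = [5, 7]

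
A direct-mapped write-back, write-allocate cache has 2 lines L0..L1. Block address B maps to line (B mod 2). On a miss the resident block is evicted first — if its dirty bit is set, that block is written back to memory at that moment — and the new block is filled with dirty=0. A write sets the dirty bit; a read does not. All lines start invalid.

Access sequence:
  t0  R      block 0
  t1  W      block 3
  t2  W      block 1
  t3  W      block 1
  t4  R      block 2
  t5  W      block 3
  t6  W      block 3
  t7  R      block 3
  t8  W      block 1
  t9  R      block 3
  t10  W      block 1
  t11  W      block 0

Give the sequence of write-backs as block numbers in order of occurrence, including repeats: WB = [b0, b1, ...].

WB = [3, 1, 3, 1]

0: R B0 → L0 miss [-]
1: W B3 → L1 miss [D]
2: W B1 → L1 miss wb→B3 [D]
3: W B1 → L1 hit [D]
4: R B2 → L0 miss [-]
5: W B3 → L1 miss wb→B1 [D]
6: W B3 → L1 hit [D]
7: R B3 → L1 hit [D]
8: W B1 → L1 miss wb→B3 [D]
9: R B3 → L1 miss wb→B1 [-]
10: W B1 → L1 miss [D]
11: W B0 → L0 miss [D]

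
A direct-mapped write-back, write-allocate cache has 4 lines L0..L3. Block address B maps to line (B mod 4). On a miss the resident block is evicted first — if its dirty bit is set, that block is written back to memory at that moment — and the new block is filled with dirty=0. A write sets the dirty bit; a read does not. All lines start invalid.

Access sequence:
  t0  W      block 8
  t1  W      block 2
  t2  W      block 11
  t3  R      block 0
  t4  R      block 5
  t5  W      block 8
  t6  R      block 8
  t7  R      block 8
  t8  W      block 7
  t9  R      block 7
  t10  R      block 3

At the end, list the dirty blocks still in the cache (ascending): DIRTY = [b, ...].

0: W B8 -> L0 miss  d=D]
1: W B2 -> L2 miss  d=D]
2: W B11 -> L3 miss  d=D]
3: R B0 -> L0 miss wb->B8  d=-]
4: R B5 -> L1 miss  d=-]
5: W B8 -> L0 miss  d=D]
6: R B8 -> L0 hit  d=D]
7: R B8 -> L0 hit  d=D]
8: W B7 -> L3 miss wb->B11  d=D]
9: R B7 -> L3 hit  d=D]
10: R B3 -> L3 miss wb->B7  d=-]

DIRTY = [2, 8]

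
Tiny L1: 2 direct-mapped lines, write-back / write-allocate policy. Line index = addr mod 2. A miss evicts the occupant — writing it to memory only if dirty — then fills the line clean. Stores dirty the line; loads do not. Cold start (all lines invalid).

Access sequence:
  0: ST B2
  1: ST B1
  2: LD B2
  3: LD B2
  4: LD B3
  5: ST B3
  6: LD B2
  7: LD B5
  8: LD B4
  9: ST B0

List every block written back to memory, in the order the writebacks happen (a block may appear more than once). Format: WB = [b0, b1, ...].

0: W B2 → L0 miss [D]
1: W B1 → L1 miss [D]
2: R B2 → L0 hit [D]
3: R B2 → L0 hit [D]
4: R B3 → L1 miss wb→B1 [-]
5: W B3 → L1 hit [D]
6: R B2 → L0 hit [D]
7: R B5 → L1 miss wb→B3 [-]
8: R B4 → L0 miss wb→B2 [-]
9: W B0 → L0 miss [D]

WB = [1, 3, 2]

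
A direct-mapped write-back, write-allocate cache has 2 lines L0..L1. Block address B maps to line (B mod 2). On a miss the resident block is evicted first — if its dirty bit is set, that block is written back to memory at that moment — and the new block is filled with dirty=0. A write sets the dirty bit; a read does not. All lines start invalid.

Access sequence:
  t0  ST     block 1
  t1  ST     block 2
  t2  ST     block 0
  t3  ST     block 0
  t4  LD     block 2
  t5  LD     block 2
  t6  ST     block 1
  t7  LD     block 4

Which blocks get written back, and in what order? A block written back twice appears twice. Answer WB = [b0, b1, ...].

  0 | W B1 → L1 miss [D]
  1 | W B2 → L0 miss [D]
  2 | W B0 → L0 miss wb→B2 [D]
  3 | W B0 → L0 hit [D]
  4 | R B2 → L0 miss wb→B0 [-]
  5 | R B2 → L0 hit [-]
  6 | W B1 → L1 hit [D]
  7 | R B4 → L0 miss [-]

WB = [2, 0]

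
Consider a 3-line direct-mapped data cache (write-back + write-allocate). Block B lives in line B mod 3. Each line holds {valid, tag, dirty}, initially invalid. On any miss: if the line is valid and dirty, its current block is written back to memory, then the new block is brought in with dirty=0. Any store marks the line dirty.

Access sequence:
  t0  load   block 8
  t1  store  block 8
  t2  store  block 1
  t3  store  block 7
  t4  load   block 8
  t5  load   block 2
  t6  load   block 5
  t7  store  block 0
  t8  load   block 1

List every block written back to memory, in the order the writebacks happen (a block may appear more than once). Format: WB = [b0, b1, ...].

WB = [1, 8, 7]

  0 | R B8 → L2 miss [-]
  1 | W B8 → L2 hit [D]
  2 | W B1 → L1 miss [D]
  3 | W B7 → L1 miss wb→B1 [D]
  4 | R B8 → L2 hit [D]
  5 | R B2 → L2 miss wb→B8 [-]
  6 | R B5 → L2 miss [-]
  7 | W B0 → L0 miss [D]
  8 | R B1 → L1 miss wb→B7 [-]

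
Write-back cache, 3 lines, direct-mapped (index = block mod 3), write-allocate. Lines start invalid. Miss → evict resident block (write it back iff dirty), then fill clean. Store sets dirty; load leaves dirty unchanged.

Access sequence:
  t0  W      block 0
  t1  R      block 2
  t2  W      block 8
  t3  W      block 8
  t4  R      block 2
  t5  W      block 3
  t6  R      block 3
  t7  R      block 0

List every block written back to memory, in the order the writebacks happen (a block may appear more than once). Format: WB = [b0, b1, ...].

WB = [8, 0, 3]

0: W B0 → L0 miss [D]
1: R B2 → L2 miss [-]
2: W B8 → L2 miss [D]
3: W B8 → L2 hit [D]
4: R B2 → L2 miss wb→B8 [-]
5: W B3 → L0 miss wb→B0 [D]
6: R B3 → L0 hit [D]
7: R B0 → L0 miss wb→B3 [-]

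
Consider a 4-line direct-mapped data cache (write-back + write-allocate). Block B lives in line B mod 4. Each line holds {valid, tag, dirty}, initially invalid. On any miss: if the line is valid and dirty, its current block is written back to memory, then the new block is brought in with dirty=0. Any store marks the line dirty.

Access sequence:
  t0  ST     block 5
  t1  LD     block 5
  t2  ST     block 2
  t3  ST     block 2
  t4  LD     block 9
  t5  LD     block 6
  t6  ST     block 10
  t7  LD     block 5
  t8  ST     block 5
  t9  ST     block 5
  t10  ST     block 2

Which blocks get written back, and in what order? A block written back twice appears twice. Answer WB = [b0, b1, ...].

0: W B5 -> L1 miss  d=D]
1: R B5 -> L1 hit  d=D]
2: W B2 -> L2 miss  d=D]
3: W B2 -> L2 hit  d=D]
4: R B9 -> L1 miss wb->B5  d=-]
5: R B6 -> L2 miss wb->B2  d=-]
6: W B10 -> L2 miss  d=D]
7: R B5 -> L1 miss  d=-]
8: W B5 -> L1 hit  d=D]
9: W B5 -> L1 hit  d=D]
10: W B2 -> L2 miss wb->B10  d=D]

WB = [5, 2, 10]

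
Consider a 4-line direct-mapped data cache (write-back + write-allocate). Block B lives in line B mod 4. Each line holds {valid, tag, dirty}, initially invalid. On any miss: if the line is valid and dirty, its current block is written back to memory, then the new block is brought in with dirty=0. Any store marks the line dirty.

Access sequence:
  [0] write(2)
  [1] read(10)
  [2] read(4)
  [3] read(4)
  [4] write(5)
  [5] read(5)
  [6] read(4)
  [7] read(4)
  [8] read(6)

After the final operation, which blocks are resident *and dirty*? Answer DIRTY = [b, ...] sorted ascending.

DIRTY = [5]

0: W B2 -> L2 miss  d=D]
1: R B10 -> L2 miss wb->B2  d=-]
2: R B4 -> L0 miss  d=-]
3: R B4 -> L0 hit  d=-]
4: W B5 -> L1 miss  d=D]
5: R B5 -> L1 hit  d=D]
6: R B4 -> L0 hit  d=-]
7: R B4 -> L0 hit  d=-]
8: R B6 -> L2 miss  d=-]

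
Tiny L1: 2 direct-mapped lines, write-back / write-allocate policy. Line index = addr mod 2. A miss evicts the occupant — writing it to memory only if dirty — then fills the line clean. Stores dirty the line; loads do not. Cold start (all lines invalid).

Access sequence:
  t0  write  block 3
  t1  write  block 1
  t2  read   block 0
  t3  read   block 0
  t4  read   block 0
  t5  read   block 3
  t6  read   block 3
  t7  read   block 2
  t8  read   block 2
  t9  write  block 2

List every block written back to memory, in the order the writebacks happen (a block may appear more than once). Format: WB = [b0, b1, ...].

0: W B3 -> L1 miss  d=D]
1: W B1 -> L1 miss wb->B3  d=D]
2: R B0 -> L0 miss  d=-]
3: R B0 -> L0 hit  d=-]
4: R B0 -> L0 hit  d=-]
5: R B3 -> L1 miss wb->B1  d=-]
6: R B3 -> L1 hit  d=-]
7: R B2 -> L0 miss  d=-]
8: R B2 -> L0 hit  d=-]
9: W B2 -> L0 hit  d=D]

WB = [3, 1]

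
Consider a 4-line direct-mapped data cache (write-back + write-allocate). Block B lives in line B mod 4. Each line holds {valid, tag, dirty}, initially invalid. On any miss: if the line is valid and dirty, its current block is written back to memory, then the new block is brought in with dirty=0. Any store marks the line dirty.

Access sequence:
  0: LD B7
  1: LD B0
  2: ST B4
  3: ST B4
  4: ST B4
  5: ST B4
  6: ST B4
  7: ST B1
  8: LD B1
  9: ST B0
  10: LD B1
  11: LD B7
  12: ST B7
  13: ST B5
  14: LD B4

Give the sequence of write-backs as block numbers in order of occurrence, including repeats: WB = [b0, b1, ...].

WB = [4, 1, 0]

0: R B7 → L3 miss [-]
1: R B0 → L0 miss [-]
2: W B4 → L0 miss [D]
3: W B4 → L0 hit [D]
4: W B4 → L0 hit [D]
5: W B4 → L0 hit [D]
6: W B4 → L0 hit [D]
7: W B1 → L1 miss [D]
8: R B1 → L1 hit [D]
9: W B0 → L0 miss wb→B4 [D]
10: R B1 → L1 hit [D]
11: R B7 → L3 hit [-]
12: W B7 → L3 hit [D]
13: W B5 → L1 miss wb→B1 [D]
14: R B4 → L0 miss wb→B0 [-]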